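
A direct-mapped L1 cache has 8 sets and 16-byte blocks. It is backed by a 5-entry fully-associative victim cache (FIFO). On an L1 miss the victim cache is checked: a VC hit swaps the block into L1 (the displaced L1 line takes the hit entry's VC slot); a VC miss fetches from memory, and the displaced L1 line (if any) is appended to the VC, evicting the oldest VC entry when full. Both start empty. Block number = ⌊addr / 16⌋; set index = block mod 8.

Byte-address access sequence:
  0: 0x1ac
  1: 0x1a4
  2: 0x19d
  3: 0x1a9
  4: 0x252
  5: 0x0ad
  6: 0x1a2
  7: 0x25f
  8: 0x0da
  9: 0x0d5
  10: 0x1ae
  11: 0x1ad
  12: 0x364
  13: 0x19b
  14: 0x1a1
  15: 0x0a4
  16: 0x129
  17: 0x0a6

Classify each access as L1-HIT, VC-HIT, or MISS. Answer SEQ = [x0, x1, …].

0: 0x1ac (blk 26, set 2) → MISS  vc=[]
1: 0x1a4 (blk 26, set 2) → L1-HIT  vc=[]
2: 0x19d (blk 25, set 1) → MISS  vc=[]
3: 0x1a9 (blk 26, set 2) → L1-HIT  vc=[]
4: 0x252 (blk 37, set 5) → MISS  vc=[]
5: 0xad (blk 10, set 2) → MISS  vc=[26]
6: 0x1a2 (blk 26, set 2) → VC-HIT  vc=[10]
7: 0x25f (blk 37, set 5) → L1-HIT  vc=[10]
8: 0xda (blk 13, set 5) → MISS  vc=[10, 37]
9: 0xd5 (blk 13, set 5) → L1-HIT  vc=[10, 37]
10: 0x1ae (blk 26, set 2) → L1-HIT  vc=[10, 37]
11: 0x1ad (blk 26, set 2) → L1-HIT  vc=[10, 37]
12: 0x364 (blk 54, set 6) → MISS  vc=[10, 37]
13: 0x19b (blk 25, set 1) → L1-HIT  vc=[10, 37]
14: 0x1a1 (blk 26, set 2) → L1-HIT  vc=[10, 37]
15: 0xa4 (blk 10, set 2) → VC-HIT  vc=[26, 37]
16: 0x129 (blk 18, set 2) → MISS  vc=[26, 37, 10]
17: 0xa6 (blk 10, set 2) → VC-HIT  vc=[26, 37, 18]

SEQ = [MISS, L1-HIT, MISS, L1-HIT, MISS, MISS, VC-HIT, L1-HIT, MISS, L1-HIT, L1-HIT, L1-HIT, MISS, L1-HIT, L1-HIT, VC-HIT, MISS, VC-HIT]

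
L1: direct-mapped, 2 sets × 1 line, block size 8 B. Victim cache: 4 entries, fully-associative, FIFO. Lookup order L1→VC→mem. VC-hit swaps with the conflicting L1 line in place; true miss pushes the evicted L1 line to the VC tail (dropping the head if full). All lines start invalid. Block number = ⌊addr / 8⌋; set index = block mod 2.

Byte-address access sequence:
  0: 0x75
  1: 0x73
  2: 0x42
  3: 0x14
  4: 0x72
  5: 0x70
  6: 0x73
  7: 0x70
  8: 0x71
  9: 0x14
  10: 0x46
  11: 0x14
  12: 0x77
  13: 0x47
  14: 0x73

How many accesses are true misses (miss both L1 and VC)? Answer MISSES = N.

#0 0x75→b14/s0 MISS; vc=[]
#1 0x73→b14/s0 L1-HIT; vc=[]
#2 0x42→b8/s0 MISS; vc=[14]
#3 0x14→b2/s0 MISS; vc=[14,8]
#4 0x72→b14/s0 VC-HIT; vc=[2,8]
#5 0x70→b14/s0 L1-HIT; vc=[2,8]
#6 0x73→b14/s0 L1-HIT; vc=[2,8]
#7 0x70→b14/s0 L1-HIT; vc=[2,8]
#8 0x71→b14/s0 L1-HIT; vc=[2,8]
#9 0x14→b2/s0 VC-HIT; vc=[14,8]
#10 0x46→b8/s0 VC-HIT; vc=[14,2]
#11 0x14→b2/s0 VC-HIT; vc=[14,8]
#12 0x77→b14/s0 VC-HIT; vc=[2,8]
#13 0x47→b8/s0 VC-HIT; vc=[2,14]
#14 0x73→b14/s0 VC-HIT; vc=[2,8]

MISSES = 3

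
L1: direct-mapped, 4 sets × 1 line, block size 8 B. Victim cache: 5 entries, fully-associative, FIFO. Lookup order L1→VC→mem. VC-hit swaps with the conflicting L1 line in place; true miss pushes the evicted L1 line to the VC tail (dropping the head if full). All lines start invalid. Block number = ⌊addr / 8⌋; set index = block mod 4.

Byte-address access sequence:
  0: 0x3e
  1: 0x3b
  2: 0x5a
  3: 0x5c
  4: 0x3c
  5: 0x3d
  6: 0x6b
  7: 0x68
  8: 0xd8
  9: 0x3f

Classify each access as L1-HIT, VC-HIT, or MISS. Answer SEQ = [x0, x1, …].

SEQ = [MISS, L1-HIT, MISS, L1-HIT, VC-HIT, L1-HIT, MISS, L1-HIT, MISS, VC-HIT]

  [0] addr=0x3e blk=7 s=3: MISS | VC []
  [1] addr=0x3b blk=7 s=3: L1-HIT | VC []
  [2] addr=0x5a blk=11 s=3: MISS | VC [7]
  [3] addr=0x5c blk=11 s=3: L1-HIT | VC [7]
  [4] addr=0x3c blk=7 s=3: VC-HIT | VC [11]
  [5] addr=0x3d blk=7 s=3: L1-HIT | VC [11]
  [6] addr=0x6b blk=13 s=1: MISS | VC [11]
  [7] addr=0x68 blk=13 s=1: L1-HIT | VC [11]
  [8] addr=0xd8 blk=27 s=3: MISS | VC [11, 7]
  [9] addr=0x3f blk=7 s=3: VC-HIT | VC [11, 27]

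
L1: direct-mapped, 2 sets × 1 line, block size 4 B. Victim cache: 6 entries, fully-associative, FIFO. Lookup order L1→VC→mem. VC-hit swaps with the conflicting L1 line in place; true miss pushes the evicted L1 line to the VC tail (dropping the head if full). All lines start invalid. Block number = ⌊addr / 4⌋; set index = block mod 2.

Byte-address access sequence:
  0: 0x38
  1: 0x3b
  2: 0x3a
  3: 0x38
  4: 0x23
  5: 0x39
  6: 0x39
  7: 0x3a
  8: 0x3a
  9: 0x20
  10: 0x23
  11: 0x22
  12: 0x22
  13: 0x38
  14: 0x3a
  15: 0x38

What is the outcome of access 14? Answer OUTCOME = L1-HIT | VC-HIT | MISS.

OUTCOME = L1-HIT

  [0] addr=0x38 blk=14 s=0: MISS | VC []
  [1] addr=0x3b blk=14 s=0: L1-HIT | VC []
  [2] addr=0x3a blk=14 s=0: L1-HIT | VC []
  [3] addr=0x38 blk=14 s=0: L1-HIT | VC []
  [4] addr=0x23 blk=8 s=0: MISS | VC [14]
  [5] addr=0x39 blk=14 s=0: VC-HIT | VC [8]
  [6] addr=0x39 blk=14 s=0: L1-HIT | VC [8]
  [7] addr=0x3a blk=14 s=0: L1-HIT | VC [8]
  [8] addr=0x3a blk=14 s=0: L1-HIT | VC [8]
  [9] addr=0x20 blk=8 s=0: VC-HIT | VC [14]
  [10] addr=0x23 blk=8 s=0: L1-HIT | VC [14]
  [11] addr=0x22 blk=8 s=0: L1-HIT | VC [14]
  [12] addr=0x22 blk=8 s=0: L1-HIT | VC [14]
  [13] addr=0x38 blk=14 s=0: VC-HIT | VC [8]
  [14] addr=0x3a blk=14 s=0: L1-HIT | VC [8]
  [15] addr=0x38 blk=14 s=0: L1-HIT | VC [8]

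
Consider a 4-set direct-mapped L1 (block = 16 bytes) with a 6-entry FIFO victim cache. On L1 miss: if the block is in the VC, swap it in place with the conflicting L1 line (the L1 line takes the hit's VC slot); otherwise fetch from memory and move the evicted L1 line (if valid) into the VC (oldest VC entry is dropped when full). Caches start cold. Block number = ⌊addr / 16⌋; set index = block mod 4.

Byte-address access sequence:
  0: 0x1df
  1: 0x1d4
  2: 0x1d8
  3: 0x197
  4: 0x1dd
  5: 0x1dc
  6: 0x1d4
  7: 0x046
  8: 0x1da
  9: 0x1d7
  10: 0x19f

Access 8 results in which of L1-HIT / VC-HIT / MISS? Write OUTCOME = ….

0: 0x1df (blk 29, set 1) → MISS  vc=[]
1: 0x1d4 (blk 29, set 1) → L1-HIT  vc=[]
2: 0x1d8 (blk 29, set 1) → L1-HIT  vc=[]
3: 0x197 (blk 25, set 1) → MISS  vc=[29]
4: 0x1dd (blk 29, set 1) → VC-HIT  vc=[25]
5: 0x1dc (blk 29, set 1) → L1-HIT  vc=[25]
6: 0x1d4 (blk 29, set 1) → L1-HIT  vc=[25]
7: 0x46 (blk 4, set 0) → MISS  vc=[25]
8: 0x1da (blk 29, set 1) → L1-HIT  vc=[25]
9: 0x1d7 (blk 29, set 1) → L1-HIT  vc=[25]
10: 0x19f (blk 25, set 1) → VC-HIT  vc=[29]

OUTCOME = L1-HIT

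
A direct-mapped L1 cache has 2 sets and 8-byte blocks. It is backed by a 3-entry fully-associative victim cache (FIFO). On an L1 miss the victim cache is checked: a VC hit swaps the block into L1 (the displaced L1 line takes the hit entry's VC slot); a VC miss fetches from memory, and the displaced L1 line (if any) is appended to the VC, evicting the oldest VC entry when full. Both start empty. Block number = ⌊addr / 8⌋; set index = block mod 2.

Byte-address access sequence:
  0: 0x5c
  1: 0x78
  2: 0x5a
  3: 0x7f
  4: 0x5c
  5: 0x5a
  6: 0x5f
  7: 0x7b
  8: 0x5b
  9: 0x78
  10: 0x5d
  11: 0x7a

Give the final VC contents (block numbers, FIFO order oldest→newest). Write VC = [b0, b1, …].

VC = [11]

#0 0x5c→b11/s1 MISS; vc=[]
#1 0x78→b15/s1 MISS; vc=[11]
#2 0x5a→b11/s1 VC-HIT; vc=[15]
#3 0x7f→b15/s1 VC-HIT; vc=[11]
#4 0x5c→b11/s1 VC-HIT; vc=[15]
#5 0x5a→b11/s1 L1-HIT; vc=[15]
#6 0x5f→b11/s1 L1-HIT; vc=[15]
#7 0x7b→b15/s1 VC-HIT; vc=[11]
#8 0x5b→b11/s1 VC-HIT; vc=[15]
#9 0x78→b15/s1 VC-HIT; vc=[11]
#10 0x5d→b11/s1 VC-HIT; vc=[15]
#11 0x7a→b15/s1 VC-HIT; vc=[11]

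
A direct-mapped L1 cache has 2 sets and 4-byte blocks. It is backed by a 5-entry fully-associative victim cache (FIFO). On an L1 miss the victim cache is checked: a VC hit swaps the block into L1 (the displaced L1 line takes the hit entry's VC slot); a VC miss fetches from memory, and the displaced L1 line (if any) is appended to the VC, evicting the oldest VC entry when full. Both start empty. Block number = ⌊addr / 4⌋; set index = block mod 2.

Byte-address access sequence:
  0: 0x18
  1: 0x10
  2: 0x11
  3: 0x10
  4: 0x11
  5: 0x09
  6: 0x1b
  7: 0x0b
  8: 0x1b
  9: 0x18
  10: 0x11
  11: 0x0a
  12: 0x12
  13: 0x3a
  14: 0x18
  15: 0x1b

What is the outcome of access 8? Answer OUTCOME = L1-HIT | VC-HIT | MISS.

OUTCOME = VC-HIT

  [0] addr=0x18 blk=6 s=0: MISS | VC []
  [1] addr=0x10 blk=4 s=0: MISS | VC [6]
  [2] addr=0x11 blk=4 s=0: L1-HIT | VC [6]
  [3] addr=0x10 blk=4 s=0: L1-HIT | VC [6]
  [4] addr=0x11 blk=4 s=0: L1-HIT | VC [6]
  [5] addr=0x9 blk=2 s=0: MISS | VC [6, 4]
  [6] addr=0x1b blk=6 s=0: VC-HIT | VC [2, 4]
  [7] addr=0xb blk=2 s=0: VC-HIT | VC [6, 4]
  [8] addr=0x1b blk=6 s=0: VC-HIT | VC [2, 4]
  [9] addr=0x18 blk=6 s=0: L1-HIT | VC [2, 4]
  [10] addr=0x11 blk=4 s=0: VC-HIT | VC [2, 6]
  [11] addr=0xa blk=2 s=0: VC-HIT | VC [4, 6]
  [12] addr=0x12 blk=4 s=0: VC-HIT | VC [2, 6]
  [13] addr=0x3a blk=14 s=0: MISS | VC [2, 6, 4]
  [14] addr=0x18 blk=6 s=0: VC-HIT | VC [2, 14, 4]
  [15] addr=0x1b blk=6 s=0: L1-HIT | VC [2, 14, 4]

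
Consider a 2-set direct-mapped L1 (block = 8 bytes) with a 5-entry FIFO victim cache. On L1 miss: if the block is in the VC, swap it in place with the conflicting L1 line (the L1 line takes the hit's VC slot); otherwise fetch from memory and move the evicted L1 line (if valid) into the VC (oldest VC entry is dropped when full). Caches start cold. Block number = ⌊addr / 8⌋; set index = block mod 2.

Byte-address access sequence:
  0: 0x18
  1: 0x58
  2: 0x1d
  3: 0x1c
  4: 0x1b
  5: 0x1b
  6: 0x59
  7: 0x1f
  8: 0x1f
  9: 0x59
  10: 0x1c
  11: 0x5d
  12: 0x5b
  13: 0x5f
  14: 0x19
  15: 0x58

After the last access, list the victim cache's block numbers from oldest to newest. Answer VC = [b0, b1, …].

VC = [3]

  [0] addr=0x18 blk=3 s=1: MISS | VC []
  [1] addr=0x58 blk=11 s=1: MISS | VC [3]
  [2] addr=0x1d blk=3 s=1: VC-HIT | VC [11]
  [3] addr=0x1c blk=3 s=1: L1-HIT | VC [11]
  [4] addr=0x1b blk=3 s=1: L1-HIT | VC [11]
  [5] addr=0x1b blk=3 s=1: L1-HIT | VC [11]
  [6] addr=0x59 blk=11 s=1: VC-HIT | VC [3]
  [7] addr=0x1f blk=3 s=1: VC-HIT | VC [11]
  [8] addr=0x1f blk=3 s=1: L1-HIT | VC [11]
  [9] addr=0x59 blk=11 s=1: VC-HIT | VC [3]
  [10] addr=0x1c blk=3 s=1: VC-HIT | VC [11]
  [11] addr=0x5d blk=11 s=1: VC-HIT | VC [3]
  [12] addr=0x5b blk=11 s=1: L1-HIT | VC [3]
  [13] addr=0x5f blk=11 s=1: L1-HIT | VC [3]
  [14] addr=0x19 blk=3 s=1: VC-HIT | VC [11]
  [15] addr=0x58 blk=11 s=1: VC-HIT | VC [3]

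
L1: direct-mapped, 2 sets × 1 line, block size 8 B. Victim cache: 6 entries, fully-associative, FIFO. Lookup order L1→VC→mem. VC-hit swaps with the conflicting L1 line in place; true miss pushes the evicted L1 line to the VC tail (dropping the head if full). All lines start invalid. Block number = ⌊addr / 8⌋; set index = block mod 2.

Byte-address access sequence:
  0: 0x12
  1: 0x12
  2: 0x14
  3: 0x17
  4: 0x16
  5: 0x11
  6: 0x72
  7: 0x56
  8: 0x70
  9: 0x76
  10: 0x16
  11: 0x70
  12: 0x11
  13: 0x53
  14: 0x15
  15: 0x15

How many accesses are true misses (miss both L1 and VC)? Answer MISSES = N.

  [0] addr=0x12 blk=2 s=0: MISS | VC []
  [1] addr=0x12 blk=2 s=0: L1-HIT | VC []
  [2] addr=0x14 blk=2 s=0: L1-HIT | VC []
  [3] addr=0x17 blk=2 s=0: L1-HIT | VC []
  [4] addr=0x16 blk=2 s=0: L1-HIT | VC []
  [5] addr=0x11 blk=2 s=0: L1-HIT | VC []
  [6] addr=0x72 blk=14 s=0: MISS | VC [2]
  [7] addr=0x56 blk=10 s=0: MISS | VC [2, 14]
  [8] addr=0x70 blk=14 s=0: VC-HIT | VC [2, 10]
  [9] addr=0x76 blk=14 s=0: L1-HIT | VC [2, 10]
  [10] addr=0x16 blk=2 s=0: VC-HIT | VC [14, 10]
  [11] addr=0x70 blk=14 s=0: VC-HIT | VC [2, 10]
  [12] addr=0x11 blk=2 s=0: VC-HIT | VC [14, 10]
  [13] addr=0x53 blk=10 s=0: VC-HIT | VC [14, 2]
  [14] addr=0x15 blk=2 s=0: VC-HIT | VC [14, 10]
  [15] addr=0x15 blk=2 s=0: L1-HIT | VC [14, 10]

MISSES = 3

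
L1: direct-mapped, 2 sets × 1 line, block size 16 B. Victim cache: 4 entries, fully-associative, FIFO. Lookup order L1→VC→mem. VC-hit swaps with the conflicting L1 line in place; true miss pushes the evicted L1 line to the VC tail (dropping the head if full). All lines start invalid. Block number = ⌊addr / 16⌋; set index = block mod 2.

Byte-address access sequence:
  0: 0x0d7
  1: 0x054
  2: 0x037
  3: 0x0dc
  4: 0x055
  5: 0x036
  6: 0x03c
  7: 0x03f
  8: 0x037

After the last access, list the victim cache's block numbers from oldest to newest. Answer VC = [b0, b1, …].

0: 0xd7 (blk 13, set 1) → MISS  vc=[]
1: 0x54 (blk 5, set 1) → MISS  vc=[13]
2: 0x37 (blk 3, set 1) → MISS  vc=[13, 5]
3: 0xdc (blk 13, set 1) → VC-HIT  vc=[3, 5]
4: 0x55 (blk 5, set 1) → VC-HIT  vc=[3, 13]
5: 0x36 (blk 3, set 1) → VC-HIT  vc=[5, 13]
6: 0x3c (blk 3, set 1) → L1-HIT  vc=[5, 13]
7: 0x3f (blk 3, set 1) → L1-HIT  vc=[5, 13]
8: 0x37 (blk 3, set 1) → L1-HIT  vc=[5, 13]

VC = [5, 13]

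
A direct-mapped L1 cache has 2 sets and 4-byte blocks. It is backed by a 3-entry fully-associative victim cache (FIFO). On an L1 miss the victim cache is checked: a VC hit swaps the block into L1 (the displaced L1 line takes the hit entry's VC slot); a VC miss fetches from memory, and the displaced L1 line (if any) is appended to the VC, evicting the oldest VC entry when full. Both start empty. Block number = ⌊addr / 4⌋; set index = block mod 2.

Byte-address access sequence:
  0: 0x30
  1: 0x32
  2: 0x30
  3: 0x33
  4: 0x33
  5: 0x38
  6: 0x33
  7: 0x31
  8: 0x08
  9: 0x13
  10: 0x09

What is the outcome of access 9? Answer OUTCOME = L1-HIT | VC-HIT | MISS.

0: 0x30 (blk 12, set 0) → MISS  vc=[]
1: 0x32 (blk 12, set 0) → L1-HIT  vc=[]
2: 0x30 (blk 12, set 0) → L1-HIT  vc=[]
3: 0x33 (blk 12, set 0) → L1-HIT  vc=[]
4: 0x33 (blk 12, set 0) → L1-HIT  vc=[]
5: 0x38 (blk 14, set 0) → MISS  vc=[12]
6: 0x33 (blk 12, set 0) → VC-HIT  vc=[14]
7: 0x31 (blk 12, set 0) → L1-HIT  vc=[14]
8: 0x8 (blk 2, set 0) → MISS  vc=[14, 12]
9: 0x13 (blk 4, set 0) → MISS  vc=[14, 12, 2]
10: 0x9 (blk 2, set 0) → VC-HIT  vc=[14, 12, 4]

OUTCOME = MISS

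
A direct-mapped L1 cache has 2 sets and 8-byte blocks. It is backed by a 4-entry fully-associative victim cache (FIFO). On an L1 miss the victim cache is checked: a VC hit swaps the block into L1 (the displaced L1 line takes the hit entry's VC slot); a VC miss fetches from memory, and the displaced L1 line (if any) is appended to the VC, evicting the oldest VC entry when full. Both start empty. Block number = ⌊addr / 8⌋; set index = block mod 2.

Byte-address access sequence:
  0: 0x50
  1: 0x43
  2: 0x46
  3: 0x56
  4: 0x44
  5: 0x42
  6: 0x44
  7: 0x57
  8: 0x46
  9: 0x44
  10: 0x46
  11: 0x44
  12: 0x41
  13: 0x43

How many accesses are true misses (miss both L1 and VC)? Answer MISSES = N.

MISSES = 2

  [0] addr=0x50 blk=10 s=0: MISS | VC []
  [1] addr=0x43 blk=8 s=0: MISS | VC [10]
  [2] addr=0x46 blk=8 s=0: L1-HIT | VC [10]
  [3] addr=0x56 blk=10 s=0: VC-HIT | VC [8]
  [4] addr=0x44 blk=8 s=0: VC-HIT | VC [10]
  [5] addr=0x42 blk=8 s=0: L1-HIT | VC [10]
  [6] addr=0x44 blk=8 s=0: L1-HIT | VC [10]
  [7] addr=0x57 blk=10 s=0: VC-HIT | VC [8]
  [8] addr=0x46 blk=8 s=0: VC-HIT | VC [10]
  [9] addr=0x44 blk=8 s=0: L1-HIT | VC [10]
  [10] addr=0x46 blk=8 s=0: L1-HIT | VC [10]
  [11] addr=0x44 blk=8 s=0: L1-HIT | VC [10]
  [12] addr=0x41 blk=8 s=0: L1-HIT | VC [10]
  [13] addr=0x43 blk=8 s=0: L1-HIT | VC [10]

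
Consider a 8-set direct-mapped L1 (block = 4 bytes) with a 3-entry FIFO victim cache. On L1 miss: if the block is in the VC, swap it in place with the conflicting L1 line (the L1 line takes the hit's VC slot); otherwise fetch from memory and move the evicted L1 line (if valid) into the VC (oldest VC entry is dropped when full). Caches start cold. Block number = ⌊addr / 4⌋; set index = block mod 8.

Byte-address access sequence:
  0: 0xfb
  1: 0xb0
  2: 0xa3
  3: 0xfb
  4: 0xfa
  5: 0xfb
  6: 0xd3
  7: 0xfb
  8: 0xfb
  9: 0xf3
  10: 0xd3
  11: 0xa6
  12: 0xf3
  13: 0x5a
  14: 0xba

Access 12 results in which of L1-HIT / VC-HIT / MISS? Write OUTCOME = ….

  [0] addr=0xfb blk=62 s=6: MISS | VC []
  [1] addr=0xb0 blk=44 s=4: MISS | VC []
  [2] addr=0xa3 blk=40 s=0: MISS | VC []
  [3] addr=0xfb blk=62 s=6: L1-HIT | VC []
  [4] addr=0xfa blk=62 s=6: L1-HIT | VC []
  [5] addr=0xfb blk=62 s=6: L1-HIT | VC []
  [6] addr=0xd3 blk=52 s=4: MISS | VC [44]
  [7] addr=0xfb blk=62 s=6: L1-HIT | VC [44]
  [8] addr=0xfb blk=62 s=6: L1-HIT | VC [44]
  [9] addr=0xf3 blk=60 s=4: MISS | VC [44, 52]
  [10] addr=0xd3 blk=52 s=4: VC-HIT | VC [44, 60]
  [11] addr=0xa6 blk=41 s=1: MISS | VC [44, 60]
  [12] addr=0xf3 blk=60 s=4: VC-HIT | VC [44, 52]
  [13] addr=0x5a blk=22 s=6: MISS | VC [44, 52, 62]
  [14] addr=0xba blk=46 s=6: MISS | VC [52, 62, 22]

OUTCOME = VC-HIT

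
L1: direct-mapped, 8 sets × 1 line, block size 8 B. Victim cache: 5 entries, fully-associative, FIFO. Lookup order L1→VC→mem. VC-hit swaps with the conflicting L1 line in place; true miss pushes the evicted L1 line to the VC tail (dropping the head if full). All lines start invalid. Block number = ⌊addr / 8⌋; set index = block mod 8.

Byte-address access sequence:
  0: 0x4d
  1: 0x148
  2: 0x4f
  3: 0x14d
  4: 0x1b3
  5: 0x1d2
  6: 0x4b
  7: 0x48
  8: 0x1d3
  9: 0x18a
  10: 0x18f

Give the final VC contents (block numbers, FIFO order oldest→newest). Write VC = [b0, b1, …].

VC = [41, 9]

0: 0x4d (blk 9, set 1) → MISS  vc=[]
1: 0x148 (blk 41, set 1) → MISS  vc=[9]
2: 0x4f (blk 9, set 1) → VC-HIT  vc=[41]
3: 0x14d (blk 41, set 1) → VC-HIT  vc=[9]
4: 0x1b3 (blk 54, set 6) → MISS  vc=[9]
5: 0x1d2 (blk 58, set 2) → MISS  vc=[9]
6: 0x4b (blk 9, set 1) → VC-HIT  vc=[41]
7: 0x48 (blk 9, set 1) → L1-HIT  vc=[41]
8: 0x1d3 (blk 58, set 2) → L1-HIT  vc=[41]
9: 0x18a (blk 49, set 1) → MISS  vc=[41, 9]
10: 0x18f (blk 49, set 1) → L1-HIT  vc=[41, 9]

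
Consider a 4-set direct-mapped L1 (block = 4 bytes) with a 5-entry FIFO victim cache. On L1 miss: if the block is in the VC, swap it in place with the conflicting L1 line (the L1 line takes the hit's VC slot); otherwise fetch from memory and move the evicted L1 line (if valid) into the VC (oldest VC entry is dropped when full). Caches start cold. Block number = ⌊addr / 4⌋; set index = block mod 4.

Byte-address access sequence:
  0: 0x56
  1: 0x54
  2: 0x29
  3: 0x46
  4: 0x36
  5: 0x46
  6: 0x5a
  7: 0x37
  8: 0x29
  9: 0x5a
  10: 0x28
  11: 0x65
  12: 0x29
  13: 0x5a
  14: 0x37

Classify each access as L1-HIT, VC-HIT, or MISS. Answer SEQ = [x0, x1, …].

SEQ = [MISS, L1-HIT, MISS, MISS, MISS, VC-HIT, MISS, VC-HIT, VC-HIT, VC-HIT, VC-HIT, MISS, L1-HIT, VC-HIT, VC-HIT]

0: 0x56 (blk 21, set 1) → MISS  vc=[]
1: 0x54 (blk 21, set 1) → L1-HIT  vc=[]
2: 0x29 (blk 10, set 2) → MISS  vc=[]
3: 0x46 (blk 17, set 1) → MISS  vc=[21]
4: 0x36 (blk 13, set 1) → MISS  vc=[21, 17]
5: 0x46 (blk 17, set 1) → VC-HIT  vc=[21, 13]
6: 0x5a (blk 22, set 2) → MISS  vc=[21, 13, 10]
7: 0x37 (blk 13, set 1) → VC-HIT  vc=[21, 17, 10]
8: 0x29 (blk 10, set 2) → VC-HIT  vc=[21, 17, 22]
9: 0x5a (blk 22, set 2) → VC-HIT  vc=[21, 17, 10]
10: 0x28 (blk 10, set 2) → VC-HIT  vc=[21, 17, 22]
11: 0x65 (blk 25, set 1) → MISS  vc=[21, 17, 22, 13]
12: 0x29 (blk 10, set 2) → L1-HIT  vc=[21, 17, 22, 13]
13: 0x5a (blk 22, set 2) → VC-HIT  vc=[21, 17, 10, 13]
14: 0x37 (blk 13, set 1) → VC-HIT  vc=[21, 17, 10, 25]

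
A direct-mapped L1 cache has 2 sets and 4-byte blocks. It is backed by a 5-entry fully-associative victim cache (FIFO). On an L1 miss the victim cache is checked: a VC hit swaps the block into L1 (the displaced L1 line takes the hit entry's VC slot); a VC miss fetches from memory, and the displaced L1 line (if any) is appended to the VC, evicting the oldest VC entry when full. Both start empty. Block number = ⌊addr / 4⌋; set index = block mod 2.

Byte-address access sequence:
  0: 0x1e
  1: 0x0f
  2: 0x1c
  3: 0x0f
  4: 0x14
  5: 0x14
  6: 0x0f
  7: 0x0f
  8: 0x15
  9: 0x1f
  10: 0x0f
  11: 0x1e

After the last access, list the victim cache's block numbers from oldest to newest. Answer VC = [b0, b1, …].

VC = [5, 3]

#0 0x1e→b7/s1 MISS; vc=[]
#1 0xf→b3/s1 MISS; vc=[7]
#2 0x1c→b7/s1 VC-HIT; vc=[3]
#3 0xf→b3/s1 VC-HIT; vc=[7]
#4 0x14→b5/s1 MISS; vc=[7,3]
#5 0x14→b5/s1 L1-HIT; vc=[7,3]
#6 0xf→b3/s1 VC-HIT; vc=[7,5]
#7 0xf→b3/s1 L1-HIT; vc=[7,5]
#8 0x15→b5/s1 VC-HIT; vc=[7,3]
#9 0x1f→b7/s1 VC-HIT; vc=[5,3]
#10 0xf→b3/s1 VC-HIT; vc=[5,7]
#11 0x1e→b7/s1 VC-HIT; vc=[5,3]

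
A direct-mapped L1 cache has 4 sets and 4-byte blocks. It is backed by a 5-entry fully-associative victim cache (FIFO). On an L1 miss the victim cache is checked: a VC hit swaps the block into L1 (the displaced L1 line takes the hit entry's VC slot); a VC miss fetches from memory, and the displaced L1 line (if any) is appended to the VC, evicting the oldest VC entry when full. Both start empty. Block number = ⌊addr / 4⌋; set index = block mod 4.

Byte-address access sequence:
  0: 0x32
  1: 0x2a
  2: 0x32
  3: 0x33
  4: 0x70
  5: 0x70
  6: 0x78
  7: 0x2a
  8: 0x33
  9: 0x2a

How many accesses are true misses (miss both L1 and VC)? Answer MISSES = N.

  [0] addr=0x32 blk=12 s=0: MISS | VC []
  [1] addr=0x2a blk=10 s=2: MISS | VC []
  [2] addr=0x32 blk=12 s=0: L1-HIT | VC []
  [3] addr=0x33 blk=12 s=0: L1-HIT | VC []
  [4] addr=0x70 blk=28 s=0: MISS | VC [12]
  [5] addr=0x70 blk=28 s=0: L1-HIT | VC [12]
  [6] addr=0x78 blk=30 s=2: MISS | VC [12, 10]
  [7] addr=0x2a blk=10 s=2: VC-HIT | VC [12, 30]
  [8] addr=0x33 blk=12 s=0: VC-HIT | VC [28, 30]
  [9] addr=0x2a blk=10 s=2: L1-HIT | VC [28, 30]

MISSES = 4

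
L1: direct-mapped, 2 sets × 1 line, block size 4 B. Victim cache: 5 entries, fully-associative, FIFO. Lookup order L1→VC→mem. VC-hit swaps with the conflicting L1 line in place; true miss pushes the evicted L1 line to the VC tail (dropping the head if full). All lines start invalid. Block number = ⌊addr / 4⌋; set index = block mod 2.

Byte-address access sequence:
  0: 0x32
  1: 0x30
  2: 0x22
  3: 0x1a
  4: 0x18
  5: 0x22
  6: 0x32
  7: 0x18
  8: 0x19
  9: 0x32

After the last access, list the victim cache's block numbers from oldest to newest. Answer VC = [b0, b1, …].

VC = [8, 6]

  [0] addr=0x32 blk=12 s=0: MISS | VC []
  [1] addr=0x30 blk=12 s=0: L1-HIT | VC []
  [2] addr=0x22 blk=8 s=0: MISS | VC [12]
  [3] addr=0x1a blk=6 s=0: MISS | VC [12, 8]
  [4] addr=0x18 blk=6 s=0: L1-HIT | VC [12, 8]
  [5] addr=0x22 blk=8 s=0: VC-HIT | VC [12, 6]
  [6] addr=0x32 blk=12 s=0: VC-HIT | VC [8, 6]
  [7] addr=0x18 blk=6 s=0: VC-HIT | VC [8, 12]
  [8] addr=0x19 blk=6 s=0: L1-HIT | VC [8, 12]
  [9] addr=0x32 blk=12 s=0: VC-HIT | VC [8, 6]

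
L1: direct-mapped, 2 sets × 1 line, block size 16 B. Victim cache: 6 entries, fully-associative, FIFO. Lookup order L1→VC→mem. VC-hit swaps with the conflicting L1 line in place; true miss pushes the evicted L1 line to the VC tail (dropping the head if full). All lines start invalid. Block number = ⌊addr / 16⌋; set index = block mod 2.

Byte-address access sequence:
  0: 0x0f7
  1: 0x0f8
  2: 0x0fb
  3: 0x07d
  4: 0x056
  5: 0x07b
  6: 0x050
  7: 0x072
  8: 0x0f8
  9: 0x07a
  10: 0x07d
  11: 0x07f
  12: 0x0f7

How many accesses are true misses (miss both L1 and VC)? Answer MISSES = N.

  [0] addr=0xf7 blk=15 s=1: MISS | VC []
  [1] addr=0xf8 blk=15 s=1: L1-HIT | VC []
  [2] addr=0xfb blk=15 s=1: L1-HIT | VC []
  [3] addr=0x7d blk=7 s=1: MISS | VC [15]
  [4] addr=0x56 blk=5 s=1: MISS | VC [15, 7]
  [5] addr=0x7b blk=7 s=1: VC-HIT | VC [15, 5]
  [6] addr=0x50 blk=5 s=1: VC-HIT | VC [15, 7]
  [7] addr=0x72 blk=7 s=1: VC-HIT | VC [15, 5]
  [8] addr=0xf8 blk=15 s=1: VC-HIT | VC [7, 5]
  [9] addr=0x7a blk=7 s=1: VC-HIT | VC [15, 5]
  [10] addr=0x7d blk=7 s=1: L1-HIT | VC [15, 5]
  [11] addr=0x7f blk=7 s=1: L1-HIT | VC [15, 5]
  [12] addr=0xf7 blk=15 s=1: VC-HIT | VC [7, 5]

MISSES = 3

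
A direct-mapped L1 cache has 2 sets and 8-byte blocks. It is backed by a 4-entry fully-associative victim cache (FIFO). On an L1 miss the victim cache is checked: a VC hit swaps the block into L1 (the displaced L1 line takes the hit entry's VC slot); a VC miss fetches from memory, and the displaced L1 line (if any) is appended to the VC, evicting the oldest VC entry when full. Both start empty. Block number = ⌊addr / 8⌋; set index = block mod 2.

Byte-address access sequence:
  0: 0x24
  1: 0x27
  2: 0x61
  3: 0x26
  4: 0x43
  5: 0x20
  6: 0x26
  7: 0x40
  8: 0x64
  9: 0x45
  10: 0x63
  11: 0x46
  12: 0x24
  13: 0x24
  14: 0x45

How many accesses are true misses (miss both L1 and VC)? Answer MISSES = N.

  [0] addr=0x24 blk=4 s=0: MISS | VC []
  [1] addr=0x27 blk=4 s=0: L1-HIT | VC []
  [2] addr=0x61 blk=12 s=0: MISS | VC [4]
  [3] addr=0x26 blk=4 s=0: VC-HIT | VC [12]
  [4] addr=0x43 blk=8 s=0: MISS | VC [12, 4]
  [5] addr=0x20 blk=4 s=0: VC-HIT | VC [12, 8]
  [6] addr=0x26 blk=4 s=0: L1-HIT | VC [12, 8]
  [7] addr=0x40 blk=8 s=0: VC-HIT | VC [12, 4]
  [8] addr=0x64 blk=12 s=0: VC-HIT | VC [8, 4]
  [9] addr=0x45 blk=8 s=0: VC-HIT | VC [12, 4]
  [10] addr=0x63 blk=12 s=0: VC-HIT | VC [8, 4]
  [11] addr=0x46 blk=8 s=0: VC-HIT | VC [12, 4]
  [12] addr=0x24 blk=4 s=0: VC-HIT | VC [12, 8]
  [13] addr=0x24 blk=4 s=0: L1-HIT | VC [12, 8]
  [14] addr=0x45 blk=8 s=0: VC-HIT | VC [12, 4]

MISSES = 3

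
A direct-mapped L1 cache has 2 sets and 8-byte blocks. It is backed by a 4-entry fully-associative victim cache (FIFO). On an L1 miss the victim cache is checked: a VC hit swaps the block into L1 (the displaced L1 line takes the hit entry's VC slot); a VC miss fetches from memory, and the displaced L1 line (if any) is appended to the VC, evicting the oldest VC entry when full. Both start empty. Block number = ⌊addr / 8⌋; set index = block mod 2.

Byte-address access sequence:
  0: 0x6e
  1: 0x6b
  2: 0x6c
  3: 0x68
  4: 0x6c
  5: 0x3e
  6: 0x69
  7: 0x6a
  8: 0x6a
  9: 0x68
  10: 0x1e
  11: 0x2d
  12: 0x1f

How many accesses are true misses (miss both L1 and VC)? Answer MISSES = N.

MISSES = 4

  [0] addr=0x6e blk=13 s=1: MISS | VC []
  [1] addr=0x6b blk=13 s=1: L1-HIT | VC []
  [2] addr=0x6c blk=13 s=1: L1-HIT | VC []
  [3] addr=0x68 blk=13 s=1: L1-HIT | VC []
  [4] addr=0x6c blk=13 s=1: L1-HIT | VC []
  [5] addr=0x3e blk=7 s=1: MISS | VC [13]
  [6] addr=0x69 blk=13 s=1: VC-HIT | VC [7]
  [7] addr=0x6a blk=13 s=1: L1-HIT | VC [7]
  [8] addr=0x6a blk=13 s=1: L1-HIT | VC [7]
  [9] addr=0x68 blk=13 s=1: L1-HIT | VC [7]
  [10] addr=0x1e blk=3 s=1: MISS | VC [7, 13]
  [11] addr=0x2d blk=5 s=1: MISS | VC [7, 13, 3]
  [12] addr=0x1f blk=3 s=1: VC-HIT | VC [7, 13, 5]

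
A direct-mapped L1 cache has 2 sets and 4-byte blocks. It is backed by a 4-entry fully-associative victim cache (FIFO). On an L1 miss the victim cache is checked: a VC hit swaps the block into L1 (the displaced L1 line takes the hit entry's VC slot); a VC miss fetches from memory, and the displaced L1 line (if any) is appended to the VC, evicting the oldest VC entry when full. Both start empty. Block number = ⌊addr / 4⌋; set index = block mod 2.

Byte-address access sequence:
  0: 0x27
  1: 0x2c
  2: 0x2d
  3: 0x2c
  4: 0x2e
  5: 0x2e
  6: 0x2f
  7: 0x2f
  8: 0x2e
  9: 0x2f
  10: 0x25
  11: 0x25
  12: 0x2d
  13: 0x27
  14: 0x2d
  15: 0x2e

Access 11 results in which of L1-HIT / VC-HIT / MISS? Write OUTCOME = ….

OUTCOME = L1-HIT

  [0] addr=0x27 blk=9 s=1: MISS | VC []
  [1] addr=0x2c blk=11 s=1: MISS | VC [9]
  [2] addr=0x2d blk=11 s=1: L1-HIT | VC [9]
  [3] addr=0x2c blk=11 s=1: L1-HIT | VC [9]
  [4] addr=0x2e blk=11 s=1: L1-HIT | VC [9]
  [5] addr=0x2e blk=11 s=1: L1-HIT | VC [9]
  [6] addr=0x2f blk=11 s=1: L1-HIT | VC [9]
  [7] addr=0x2f blk=11 s=1: L1-HIT | VC [9]
  [8] addr=0x2e blk=11 s=1: L1-HIT | VC [9]
  [9] addr=0x2f blk=11 s=1: L1-HIT | VC [9]
  [10] addr=0x25 blk=9 s=1: VC-HIT | VC [11]
  [11] addr=0x25 blk=9 s=1: L1-HIT | VC [11]
  [12] addr=0x2d blk=11 s=1: VC-HIT | VC [9]
  [13] addr=0x27 blk=9 s=1: VC-HIT | VC [11]
  [14] addr=0x2d blk=11 s=1: VC-HIT | VC [9]
  [15] addr=0x2e blk=11 s=1: L1-HIT | VC [9]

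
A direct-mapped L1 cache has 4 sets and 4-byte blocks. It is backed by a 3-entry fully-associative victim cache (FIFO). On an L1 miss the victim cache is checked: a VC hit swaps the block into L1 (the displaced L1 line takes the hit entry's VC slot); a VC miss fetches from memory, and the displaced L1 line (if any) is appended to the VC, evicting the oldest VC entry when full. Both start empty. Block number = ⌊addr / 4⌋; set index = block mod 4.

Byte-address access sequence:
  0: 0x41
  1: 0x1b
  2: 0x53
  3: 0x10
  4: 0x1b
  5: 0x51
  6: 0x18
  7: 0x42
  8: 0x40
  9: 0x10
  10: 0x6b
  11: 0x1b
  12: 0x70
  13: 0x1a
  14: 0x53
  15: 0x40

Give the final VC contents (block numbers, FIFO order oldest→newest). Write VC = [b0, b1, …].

#0 0x41→b16/s0 MISS; vc=[]
#1 0x1b→b6/s2 MISS; vc=[]
#2 0x53→b20/s0 MISS; vc=[16]
#3 0x10→b4/s0 MISS; vc=[16,20]
#4 0x1b→b6/s2 L1-HIT; vc=[16,20]
#5 0x51→b20/s0 VC-HIT; vc=[16,4]
#6 0x18→b6/s2 L1-HIT; vc=[16,4]
#7 0x42→b16/s0 VC-HIT; vc=[20,4]
#8 0x40→b16/s0 L1-HIT; vc=[20,4]
#9 0x10→b4/s0 VC-HIT; vc=[20,16]
#10 0x6b→b26/s2 MISS; vc=[20,16,6]
#11 0x1b→b6/s2 VC-HIT; vc=[20,16,26]
#12 0x70→b28/s0 MISS; vc=[16,26,4]
#13 0x1a→b6/s2 L1-HIT; vc=[16,26,4]
#14 0x53→b20/s0 MISS; vc=[26,4,28]
#15 0x40→b16/s0 MISS; vc=[4,28,20]

VC = [4, 28, 20]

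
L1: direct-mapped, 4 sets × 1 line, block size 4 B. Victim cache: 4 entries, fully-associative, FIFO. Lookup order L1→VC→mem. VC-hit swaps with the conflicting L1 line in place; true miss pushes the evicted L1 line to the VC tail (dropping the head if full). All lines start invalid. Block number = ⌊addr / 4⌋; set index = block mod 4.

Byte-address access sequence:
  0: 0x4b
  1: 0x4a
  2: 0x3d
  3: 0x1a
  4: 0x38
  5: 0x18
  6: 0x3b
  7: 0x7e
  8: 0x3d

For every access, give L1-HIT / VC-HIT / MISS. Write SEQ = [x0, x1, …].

#0 0x4b→b18/s2 MISS; vc=[]
#1 0x4a→b18/s2 L1-HIT; vc=[]
#2 0x3d→b15/s3 MISS; vc=[]
#3 0x1a→b6/s2 MISS; vc=[18]
#4 0x38→b14/s2 MISS; vc=[18,6]
#5 0x18→b6/s2 VC-HIT; vc=[18,14]
#6 0x3b→b14/s2 VC-HIT; vc=[18,6]
#7 0x7e→b31/s3 MISS; vc=[18,6,15]
#8 0x3d→b15/s3 VC-HIT; vc=[18,6,31]

SEQ = [MISS, L1-HIT, MISS, MISS, MISS, VC-HIT, VC-HIT, MISS, VC-HIT]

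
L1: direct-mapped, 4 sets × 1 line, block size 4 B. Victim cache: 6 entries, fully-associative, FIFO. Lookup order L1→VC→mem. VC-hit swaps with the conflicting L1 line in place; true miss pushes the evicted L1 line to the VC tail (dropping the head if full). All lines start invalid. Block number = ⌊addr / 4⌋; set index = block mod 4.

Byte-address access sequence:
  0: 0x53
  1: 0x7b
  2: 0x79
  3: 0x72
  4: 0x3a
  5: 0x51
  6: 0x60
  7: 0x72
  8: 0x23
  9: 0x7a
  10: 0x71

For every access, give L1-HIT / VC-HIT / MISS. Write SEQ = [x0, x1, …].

0: 0x53 (blk 20, set 0) → MISS  vc=[]
1: 0x7b (blk 30, set 2) → MISS  vc=[]
2: 0x79 (blk 30, set 2) → L1-HIT  vc=[]
3: 0x72 (blk 28, set 0) → MISS  vc=[20]
4: 0x3a (blk 14, set 2) → MISS  vc=[20, 30]
5: 0x51 (blk 20, set 0) → VC-HIT  vc=[28, 30]
6: 0x60 (blk 24, set 0) → MISS  vc=[28, 30, 20]
7: 0x72 (blk 28, set 0) → VC-HIT  vc=[24, 30, 20]
8: 0x23 (blk 8, set 0) → MISS  vc=[24, 30, 20, 28]
9: 0x7a (blk 30, set 2) → VC-HIT  vc=[24, 14, 20, 28]
10: 0x71 (blk 28, set 0) → VC-HIT  vc=[24, 14, 20, 8]

SEQ = [MISS, MISS, L1-HIT, MISS, MISS, VC-HIT, MISS, VC-HIT, MISS, VC-HIT, VC-HIT]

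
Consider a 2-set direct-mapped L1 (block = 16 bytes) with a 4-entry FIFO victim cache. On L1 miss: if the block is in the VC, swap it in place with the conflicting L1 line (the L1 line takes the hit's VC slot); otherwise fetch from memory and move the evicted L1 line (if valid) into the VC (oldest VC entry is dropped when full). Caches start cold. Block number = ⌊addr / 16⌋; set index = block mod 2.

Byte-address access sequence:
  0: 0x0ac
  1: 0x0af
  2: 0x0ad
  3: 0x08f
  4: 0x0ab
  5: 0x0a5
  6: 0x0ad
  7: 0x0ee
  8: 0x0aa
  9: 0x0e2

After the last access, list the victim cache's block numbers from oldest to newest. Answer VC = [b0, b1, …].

VC = [8, 10]

0: 0xac (blk 10, set 0) → MISS  vc=[]
1: 0xaf (blk 10, set 0) → L1-HIT  vc=[]
2: 0xad (blk 10, set 0) → L1-HIT  vc=[]
3: 0x8f (blk 8, set 0) → MISS  vc=[10]
4: 0xab (blk 10, set 0) → VC-HIT  vc=[8]
5: 0xa5 (blk 10, set 0) → L1-HIT  vc=[8]
6: 0xad (blk 10, set 0) → L1-HIT  vc=[8]
7: 0xee (blk 14, set 0) → MISS  vc=[8, 10]
8: 0xaa (blk 10, set 0) → VC-HIT  vc=[8, 14]
9: 0xe2 (blk 14, set 0) → VC-HIT  vc=[8, 10]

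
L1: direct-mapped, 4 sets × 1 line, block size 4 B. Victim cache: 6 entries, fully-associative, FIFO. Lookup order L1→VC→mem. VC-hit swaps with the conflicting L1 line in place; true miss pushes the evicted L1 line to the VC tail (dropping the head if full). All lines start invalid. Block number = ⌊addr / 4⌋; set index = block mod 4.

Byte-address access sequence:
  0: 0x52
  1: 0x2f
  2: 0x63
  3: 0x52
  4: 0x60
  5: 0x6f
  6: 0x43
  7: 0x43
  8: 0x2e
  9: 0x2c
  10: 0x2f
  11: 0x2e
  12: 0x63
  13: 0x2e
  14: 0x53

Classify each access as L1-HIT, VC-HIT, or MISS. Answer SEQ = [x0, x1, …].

  [0] addr=0x52 blk=20 s=0: MISS | VC []
  [1] addr=0x2f blk=11 s=3: MISS | VC []
  [2] addr=0x63 blk=24 s=0: MISS | VC [20]
  [3] addr=0x52 blk=20 s=0: VC-HIT | VC [24]
  [4] addr=0x60 blk=24 s=0: VC-HIT | VC [20]
  [5] addr=0x6f blk=27 s=3: MISS | VC [20, 11]
  [6] addr=0x43 blk=16 s=0: MISS | VC [20, 11, 24]
  [7] addr=0x43 blk=16 s=0: L1-HIT | VC [20, 11, 24]
  [8] addr=0x2e blk=11 s=3: VC-HIT | VC [20, 27, 24]
  [9] addr=0x2c blk=11 s=3: L1-HIT | VC [20, 27, 24]
  [10] addr=0x2f blk=11 s=3: L1-HIT | VC [20, 27, 24]
  [11] addr=0x2e blk=11 s=3: L1-HIT | VC [20, 27, 24]
  [12] addr=0x63 blk=24 s=0: VC-HIT | VC [20, 27, 16]
  [13] addr=0x2e blk=11 s=3: L1-HIT | VC [20, 27, 16]
  [14] addr=0x53 blk=20 s=0: VC-HIT | VC [24, 27, 16]

SEQ = [MISS, MISS, MISS, VC-HIT, VC-HIT, MISS, MISS, L1-HIT, VC-HIT, L1-HIT, L1-HIT, L1-HIT, VC-HIT, L1-HIT, VC-HIT]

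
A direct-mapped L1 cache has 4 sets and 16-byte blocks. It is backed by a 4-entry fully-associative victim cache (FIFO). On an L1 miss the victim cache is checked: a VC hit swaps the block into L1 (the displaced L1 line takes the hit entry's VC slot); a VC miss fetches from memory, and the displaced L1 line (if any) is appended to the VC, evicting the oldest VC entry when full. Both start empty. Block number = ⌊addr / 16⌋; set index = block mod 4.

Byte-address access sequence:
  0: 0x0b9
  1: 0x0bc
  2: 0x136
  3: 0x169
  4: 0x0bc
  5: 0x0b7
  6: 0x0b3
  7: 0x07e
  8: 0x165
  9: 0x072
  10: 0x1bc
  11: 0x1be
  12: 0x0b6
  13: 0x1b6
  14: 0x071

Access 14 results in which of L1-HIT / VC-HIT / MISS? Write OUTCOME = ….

#0 0xb9→b11/s3 MISS; vc=[]
#1 0xbc→b11/s3 L1-HIT; vc=[]
#2 0x136→b19/s3 MISS; vc=[11]
#3 0x169→b22/s2 MISS; vc=[11]
#4 0xbc→b11/s3 VC-HIT; vc=[19]
#5 0xb7→b11/s3 L1-HIT; vc=[19]
#6 0xb3→b11/s3 L1-HIT; vc=[19]
#7 0x7e→b7/s3 MISS; vc=[19,11]
#8 0x165→b22/s2 L1-HIT; vc=[19,11]
#9 0x72→b7/s3 L1-HIT; vc=[19,11]
#10 0x1bc→b27/s3 MISS; vc=[19,11,7]
#11 0x1be→b27/s3 L1-HIT; vc=[19,11,7]
#12 0xb6→b11/s3 VC-HIT; vc=[19,27,7]
#13 0x1b6→b27/s3 VC-HIT; vc=[19,11,7]
#14 0x71→b7/s3 VC-HIT; vc=[19,11,27]

OUTCOME = VC-HIT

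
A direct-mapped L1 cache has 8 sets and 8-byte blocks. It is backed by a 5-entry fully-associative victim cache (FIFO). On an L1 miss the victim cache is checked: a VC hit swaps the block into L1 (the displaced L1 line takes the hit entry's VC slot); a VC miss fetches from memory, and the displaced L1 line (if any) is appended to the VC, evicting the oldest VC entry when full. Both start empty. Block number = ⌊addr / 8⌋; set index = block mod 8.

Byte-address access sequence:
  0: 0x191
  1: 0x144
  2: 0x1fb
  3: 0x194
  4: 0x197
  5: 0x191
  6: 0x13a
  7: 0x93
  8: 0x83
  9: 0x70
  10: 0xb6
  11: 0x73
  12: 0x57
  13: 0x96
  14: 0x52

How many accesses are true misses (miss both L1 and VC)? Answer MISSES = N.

  [0] addr=0x191 blk=50 s=2: MISS | VC []
  [1] addr=0x144 blk=40 s=0: MISS | VC []
  [2] addr=0x1fb blk=63 s=7: MISS | VC []
  [3] addr=0x194 blk=50 s=2: L1-HIT | VC []
  [4] addr=0x197 blk=50 s=2: L1-HIT | VC []
  [5] addr=0x191 blk=50 s=2: L1-HIT | VC []
  [6] addr=0x13a blk=39 s=7: MISS | VC [63]
  [7] addr=0x93 blk=18 s=2: MISS | VC [63, 50]
  [8] addr=0x83 blk=16 s=0: MISS | VC [63, 50, 40]
  [9] addr=0x70 blk=14 s=6: MISS | VC [63, 50, 40]
  [10] addr=0xb6 blk=22 s=6: MISS | VC [63, 50, 40, 14]
  [11] addr=0x73 blk=14 s=6: VC-HIT | VC [63, 50, 40, 22]
  [12] addr=0x57 blk=10 s=2: MISS | VC [63, 50, 40, 22, 18]
  [13] addr=0x96 blk=18 s=2: VC-HIT | VC [63, 50, 40, 22, 10]
  [14] addr=0x52 blk=10 s=2: VC-HIT | VC [63, 50, 40, 22, 18]

MISSES = 9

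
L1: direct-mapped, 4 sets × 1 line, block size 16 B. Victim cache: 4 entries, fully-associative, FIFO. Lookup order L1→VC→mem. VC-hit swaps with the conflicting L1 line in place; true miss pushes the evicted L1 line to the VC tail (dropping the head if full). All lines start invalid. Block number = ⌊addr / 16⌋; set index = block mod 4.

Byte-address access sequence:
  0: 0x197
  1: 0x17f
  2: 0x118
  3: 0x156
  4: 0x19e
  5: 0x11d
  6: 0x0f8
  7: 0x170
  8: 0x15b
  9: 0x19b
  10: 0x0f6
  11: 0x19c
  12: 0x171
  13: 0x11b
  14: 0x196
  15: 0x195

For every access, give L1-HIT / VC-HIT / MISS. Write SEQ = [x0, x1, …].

SEQ = [MISS, MISS, MISS, MISS, VC-HIT, VC-HIT, MISS, VC-HIT, VC-HIT, VC-HIT, VC-HIT, L1-HIT, VC-HIT, VC-HIT, VC-HIT, L1-HIT]

  [0] addr=0x197 blk=25 s=1: MISS | VC []
  [1] addr=0x17f blk=23 s=3: MISS | VC []
  [2] addr=0x118 blk=17 s=1: MISS | VC [25]
  [3] addr=0x156 blk=21 s=1: MISS | VC [25, 17]
  [4] addr=0x19e blk=25 s=1: VC-HIT | VC [21, 17]
  [5] addr=0x11d blk=17 s=1: VC-HIT | VC [21, 25]
  [6] addr=0xf8 blk=15 s=3: MISS | VC [21, 25, 23]
  [7] addr=0x170 blk=23 s=3: VC-HIT | VC [21, 25, 15]
  [8] addr=0x15b blk=21 s=1: VC-HIT | VC [17, 25, 15]
  [9] addr=0x19b blk=25 s=1: VC-HIT | VC [17, 21, 15]
  [10] addr=0xf6 blk=15 s=3: VC-HIT | VC [17, 21, 23]
  [11] addr=0x19c blk=25 s=1: L1-HIT | VC [17, 21, 23]
  [12] addr=0x171 blk=23 s=3: VC-HIT | VC [17, 21, 15]
  [13] addr=0x11b blk=17 s=1: VC-HIT | VC [25, 21, 15]
  [14] addr=0x196 blk=25 s=1: VC-HIT | VC [17, 21, 15]
  [15] addr=0x195 blk=25 s=1: L1-HIT | VC [17, 21, 15]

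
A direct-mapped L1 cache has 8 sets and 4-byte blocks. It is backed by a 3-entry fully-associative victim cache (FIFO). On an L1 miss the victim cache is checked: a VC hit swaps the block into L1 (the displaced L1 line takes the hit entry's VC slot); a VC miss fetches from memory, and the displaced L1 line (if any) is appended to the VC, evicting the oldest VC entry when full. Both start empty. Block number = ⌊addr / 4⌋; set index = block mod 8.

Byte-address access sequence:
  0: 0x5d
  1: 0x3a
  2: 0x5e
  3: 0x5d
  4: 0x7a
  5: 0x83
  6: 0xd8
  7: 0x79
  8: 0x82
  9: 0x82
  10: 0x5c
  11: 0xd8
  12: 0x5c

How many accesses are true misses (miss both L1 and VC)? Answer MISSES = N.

#0 0x5d→b23/s7 MISS; vc=[]
#1 0x3a→b14/s6 MISS; vc=[]
#2 0x5e→b23/s7 L1-HIT; vc=[]
#3 0x5d→b23/s7 L1-HIT; vc=[]
#4 0x7a→b30/s6 MISS; vc=[14]
#5 0x83→b32/s0 MISS; vc=[14]
#6 0xd8→b54/s6 MISS; vc=[14,30]
#7 0x79→b30/s6 VC-HIT; vc=[14,54]
#8 0x82→b32/s0 L1-HIT; vc=[14,54]
#9 0x82→b32/s0 L1-HIT; vc=[14,54]
#10 0x5c→b23/s7 L1-HIT; vc=[14,54]
#11 0xd8→b54/s6 VC-HIT; vc=[14,30]
#12 0x5c→b23/s7 L1-HIT; vc=[14,30]

MISSES = 5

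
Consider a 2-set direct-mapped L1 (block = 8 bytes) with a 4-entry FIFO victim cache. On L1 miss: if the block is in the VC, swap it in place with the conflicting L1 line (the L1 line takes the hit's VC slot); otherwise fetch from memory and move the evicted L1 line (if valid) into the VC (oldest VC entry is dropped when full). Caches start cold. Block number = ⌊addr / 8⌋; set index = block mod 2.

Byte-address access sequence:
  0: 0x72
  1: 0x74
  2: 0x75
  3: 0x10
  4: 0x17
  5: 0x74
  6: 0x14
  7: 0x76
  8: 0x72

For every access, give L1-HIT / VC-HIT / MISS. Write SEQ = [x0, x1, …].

0: 0x72 (blk 14, set 0) → MISS  vc=[]
1: 0x74 (blk 14, set 0) → L1-HIT  vc=[]
2: 0x75 (blk 14, set 0) → L1-HIT  vc=[]
3: 0x10 (blk 2, set 0) → MISS  vc=[14]
4: 0x17 (blk 2, set 0) → L1-HIT  vc=[14]
5: 0x74 (blk 14, set 0) → VC-HIT  vc=[2]
6: 0x14 (blk 2, set 0) → VC-HIT  vc=[14]
7: 0x76 (blk 14, set 0) → VC-HIT  vc=[2]
8: 0x72 (blk 14, set 0) → L1-HIT  vc=[2]

SEQ = [MISS, L1-HIT, L1-HIT, MISS, L1-HIT, VC-HIT, VC-HIT, VC-HIT, L1-HIT]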